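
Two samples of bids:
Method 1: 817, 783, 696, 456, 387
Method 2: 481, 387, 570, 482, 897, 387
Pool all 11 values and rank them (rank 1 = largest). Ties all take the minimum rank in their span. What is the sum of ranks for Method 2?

Sorted (descending): 897, 817, 783, 696, 570, 482, 481, 456, 387, 387, 387
The 3 values of 387 occupy positions 9–11 → each gets rank 9.
Method 2 values → pooled ranks: 481→7, 387→9, 570→5, 482→6, 897→1, 387→9
Rank sum = 7 + 9 + 5 + 6 + 1 + 9 = 37

37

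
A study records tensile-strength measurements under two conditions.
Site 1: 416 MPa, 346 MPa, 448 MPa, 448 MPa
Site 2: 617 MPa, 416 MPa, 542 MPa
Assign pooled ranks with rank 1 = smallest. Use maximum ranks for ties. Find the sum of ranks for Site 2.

16

Sorted (ascending): 346, 416, 416, 448, 448, 542, 617
The 2 values of 416 occupy positions 2–3 → each gets rank 3.
The 2 values of 448 occupy positions 4–5 → each gets rank 5.
Site 2 values → pooled ranks: 617→7, 416→3, 542→6
Rank sum = 7 + 3 + 6 = 16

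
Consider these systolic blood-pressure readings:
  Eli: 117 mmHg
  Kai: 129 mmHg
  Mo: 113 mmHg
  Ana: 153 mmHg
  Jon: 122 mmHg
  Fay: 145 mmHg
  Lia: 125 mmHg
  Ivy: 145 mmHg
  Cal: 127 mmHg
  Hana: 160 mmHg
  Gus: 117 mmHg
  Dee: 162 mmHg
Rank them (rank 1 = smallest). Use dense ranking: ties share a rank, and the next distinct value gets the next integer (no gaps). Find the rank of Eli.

2

Sorted (ascending): 113, 117, 117, 122, 125, 127, 129, 145, 145, 153, 160, 162
The 2 values of 117 share dense rank 2.
The 2 values of 145 share dense rank 7.
Remaining distinct values take the next consecutive integers.
Eli has value 117 mmHg → rank 2.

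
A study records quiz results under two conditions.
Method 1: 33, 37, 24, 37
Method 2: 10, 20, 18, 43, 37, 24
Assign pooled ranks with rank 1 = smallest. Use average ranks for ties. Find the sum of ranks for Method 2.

28.5

Sorted (ascending): 10, 18, 20, 24, 24, 33, 37, 37, 37, 43
The 2 values of 24 occupy positions 4–5 → average rank (4+5)/2 = 4.5.
The 3 values of 37 occupy positions 7–9 → average rank 8.
Method 2 values → pooled ranks: 10→1, 20→3, 18→2, 43→10, 37→8, 24→4.5
Rank sum = 1 + 3 + 2 + 10 + 8 + 4.5 = 28.5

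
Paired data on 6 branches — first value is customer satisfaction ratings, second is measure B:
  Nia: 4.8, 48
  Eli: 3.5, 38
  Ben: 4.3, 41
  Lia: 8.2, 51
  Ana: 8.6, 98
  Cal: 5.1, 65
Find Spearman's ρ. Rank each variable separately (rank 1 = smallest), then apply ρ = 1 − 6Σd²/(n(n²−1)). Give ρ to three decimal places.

0.943

Ranks of variable 1: 3, 1, 2, 5, 6, 4
Ranks of variable 2: 3, 1, 2, 4, 6, 5
d = r₁ − r₂: 0, 0, 0, 1, 0, -1
d²: 0, 0, 0, 1, 0, 1; Σd² = 2
ρ = 1 − 6·2/(6·35) = 1 − 12/210 = 0.943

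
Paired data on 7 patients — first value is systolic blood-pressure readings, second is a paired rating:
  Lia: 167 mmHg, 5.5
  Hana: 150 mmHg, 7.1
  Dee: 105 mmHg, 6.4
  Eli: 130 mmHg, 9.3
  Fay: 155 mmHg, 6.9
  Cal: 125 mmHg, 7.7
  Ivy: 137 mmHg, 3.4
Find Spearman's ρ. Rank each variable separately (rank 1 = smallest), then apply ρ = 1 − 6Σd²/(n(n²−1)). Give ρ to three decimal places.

Ranks of variable 1: 7, 5, 1, 3, 6, 2, 4
Ranks of variable 2: 2, 5, 3, 7, 4, 6, 1
d = r₁ − r₂: 5, 0, -2, -4, 2, -4, 3
d²: 25, 0, 4, 16, 4, 16, 9; Σd² = 74
ρ = 1 − 6·74/(7·48) = 1 − 444/336 = -0.321

-0.321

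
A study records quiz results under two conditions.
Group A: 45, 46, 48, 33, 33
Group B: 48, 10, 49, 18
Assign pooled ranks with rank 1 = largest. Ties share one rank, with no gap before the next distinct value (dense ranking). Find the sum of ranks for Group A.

Sorted (descending): 49, 48, 48, 46, 45, 33, 33, 18, 10
The 2 values of 48 share dense rank 2.
The 2 values of 33 share dense rank 5.
Remaining distinct values take the next consecutive integers.
Group A values → pooled ranks: 45→4, 46→3, 48→2, 33→5, 33→5
Rank sum = 4 + 3 + 2 + 5 + 5 = 19

19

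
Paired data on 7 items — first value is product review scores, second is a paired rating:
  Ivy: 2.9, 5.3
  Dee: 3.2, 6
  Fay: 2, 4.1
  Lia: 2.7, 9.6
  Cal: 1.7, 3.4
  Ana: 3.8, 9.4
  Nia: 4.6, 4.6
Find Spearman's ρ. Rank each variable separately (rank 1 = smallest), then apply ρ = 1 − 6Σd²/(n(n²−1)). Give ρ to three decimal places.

Ranks of variable 1: 4, 5, 2, 3, 1, 6, 7
Ranks of variable 2: 4, 5, 2, 7, 1, 6, 3
d = r₁ − r₂: 0, 0, 0, -4, 0, 0, 4
d²: 0, 0, 0, 16, 0, 0, 16; Σd² = 32
ρ = 1 − 6·32/(7·48) = 1 − 192/336 = 0.429

0.429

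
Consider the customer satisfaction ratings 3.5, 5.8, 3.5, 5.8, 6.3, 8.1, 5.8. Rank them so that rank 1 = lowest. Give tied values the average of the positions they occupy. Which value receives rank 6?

6.3

Sorted (ascending): 3.5, 3.5, 5.8, 5.8, 5.8, 6.3, 8.1
The 2 values of 3.5 occupy positions 1–2 → average rank (1+2)/2 = 1.5.
The 3 values of 5.8 occupy positions 3–5 → average rank 4.
Rank 6 → value 6.3.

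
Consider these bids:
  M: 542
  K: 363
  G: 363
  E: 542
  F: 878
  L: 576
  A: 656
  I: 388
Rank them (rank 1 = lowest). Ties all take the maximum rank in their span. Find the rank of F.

8

Sorted (ascending): 363, 363, 388, 542, 542, 576, 656, 878
The 2 values of 363 occupy positions 1–2 → each gets rank 2.
The 2 values of 542 occupy positions 4–5 → each gets rank 5.
F has value 878 → rank 8.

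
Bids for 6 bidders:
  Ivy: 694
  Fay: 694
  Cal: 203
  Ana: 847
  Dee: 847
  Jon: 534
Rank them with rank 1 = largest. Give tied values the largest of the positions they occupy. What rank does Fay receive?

Sorted (descending): 847, 847, 694, 694, 534, 203
The 2 values of 847 occupy positions 1–2 → each gets rank 2.
The 2 values of 694 occupy positions 3–4 → each gets rank 4.
Fay has value 694 → rank 4.

4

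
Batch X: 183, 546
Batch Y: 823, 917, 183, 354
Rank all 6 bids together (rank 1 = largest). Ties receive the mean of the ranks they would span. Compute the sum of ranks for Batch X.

8.5

Sorted (descending): 917, 823, 546, 354, 183, 183
The 2 values of 183 occupy positions 5–6 → average rank (5+6)/2 = 5.5.
Batch X values → pooled ranks: 183→5.5, 546→3
Rank sum = 5.5 + 3 = 8.5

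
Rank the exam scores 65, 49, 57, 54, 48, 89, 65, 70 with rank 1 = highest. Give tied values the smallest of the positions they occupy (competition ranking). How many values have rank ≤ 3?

Sorted (descending): 89, 70, 65, 65, 57, 54, 49, 48
The 2 values of 65 occupy positions 3–4 → each gets rank 3.
Ranks ≤ 3: {1, 2, 3, 3} → 4 values.

4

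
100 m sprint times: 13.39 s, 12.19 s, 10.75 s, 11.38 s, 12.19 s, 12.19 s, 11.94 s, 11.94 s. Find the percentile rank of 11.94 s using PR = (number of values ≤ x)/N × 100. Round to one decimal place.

50.0

N = 8.
Strictly below 11.94: 2. Equal to 11.94: 2.
PR = 4/8 × 100 = 50.0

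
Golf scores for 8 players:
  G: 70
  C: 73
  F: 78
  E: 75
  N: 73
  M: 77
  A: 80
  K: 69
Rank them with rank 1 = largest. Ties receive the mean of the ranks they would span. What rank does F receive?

Sorted (descending): 80, 78, 77, 75, 73, 73, 70, 69
The 2 values of 73 occupy positions 5–6 → average rank (5+6)/2 = 5.5.
F has value 78 → rank 2.

2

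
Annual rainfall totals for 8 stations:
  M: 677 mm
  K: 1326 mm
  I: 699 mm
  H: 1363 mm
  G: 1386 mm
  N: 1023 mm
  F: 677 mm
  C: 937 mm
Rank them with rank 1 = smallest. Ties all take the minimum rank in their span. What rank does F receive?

1

Sorted (ascending): 677, 677, 699, 937, 1023, 1326, 1363, 1386
The 2 values of 677 occupy positions 1–2 → each gets rank 1.
F has value 677 mm → rank 1.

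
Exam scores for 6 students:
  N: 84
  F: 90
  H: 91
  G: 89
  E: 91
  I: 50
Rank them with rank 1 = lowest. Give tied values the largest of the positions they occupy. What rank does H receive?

6

Sorted (ascending): 50, 84, 89, 90, 91, 91
The 2 values of 91 occupy positions 5–6 → each gets rank 6.
H has value 91 → rank 6.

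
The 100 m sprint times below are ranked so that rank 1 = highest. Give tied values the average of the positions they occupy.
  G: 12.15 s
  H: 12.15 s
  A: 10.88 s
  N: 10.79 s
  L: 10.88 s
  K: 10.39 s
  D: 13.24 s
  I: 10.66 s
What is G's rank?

Sorted (descending): 13.24, 12.15, 12.15, 10.88, 10.88, 10.79, 10.66, 10.39
The 2 values of 12.15 occupy positions 2–3 → average rank (2+3)/2 = 2.5.
The 2 values of 10.88 occupy positions 4–5 → average rank (4+5)/2 = 4.5.
G has value 12.15 s → rank 2.5.

2.5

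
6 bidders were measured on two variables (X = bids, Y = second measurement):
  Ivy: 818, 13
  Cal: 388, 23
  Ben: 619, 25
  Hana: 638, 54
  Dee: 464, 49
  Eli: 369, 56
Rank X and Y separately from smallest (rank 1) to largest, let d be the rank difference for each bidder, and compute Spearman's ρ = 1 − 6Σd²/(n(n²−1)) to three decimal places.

-0.486

Ranks of variable 1: 6, 2, 4, 5, 3, 1
Ranks of variable 2: 1, 2, 3, 5, 4, 6
d = r₁ − r₂: 5, 0, 1, 0, -1, -5
d²: 25, 0, 1, 0, 1, 25; Σd² = 52
ρ = 1 − 6·52/(6·35) = 1 − 312/210 = -0.486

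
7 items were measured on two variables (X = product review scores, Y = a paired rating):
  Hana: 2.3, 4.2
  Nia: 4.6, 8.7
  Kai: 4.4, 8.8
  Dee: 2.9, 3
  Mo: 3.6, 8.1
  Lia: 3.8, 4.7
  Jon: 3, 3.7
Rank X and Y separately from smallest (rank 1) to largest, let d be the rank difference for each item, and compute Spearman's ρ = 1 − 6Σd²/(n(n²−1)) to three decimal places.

0.821

Ranks of variable 1: 1, 7, 6, 2, 4, 5, 3
Ranks of variable 2: 3, 6, 7, 1, 5, 4, 2
d = r₁ − r₂: -2, 1, -1, 1, -1, 1, 1
d²: 4, 1, 1, 1, 1, 1, 1; Σd² = 10
ρ = 1 − 6·10/(7·48) = 1 − 60/336 = 0.821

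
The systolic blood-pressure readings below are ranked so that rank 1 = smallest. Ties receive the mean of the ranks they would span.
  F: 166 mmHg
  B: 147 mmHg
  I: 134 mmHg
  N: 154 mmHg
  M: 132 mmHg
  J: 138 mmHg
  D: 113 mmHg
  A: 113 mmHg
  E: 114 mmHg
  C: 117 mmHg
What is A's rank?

Sorted (ascending): 113, 113, 114, 117, 132, 134, 138, 147, 154, 166
The 2 values of 113 occupy positions 1–2 → average rank (1+2)/2 = 1.5.
A has value 113 mmHg → rank 1.5.

1.5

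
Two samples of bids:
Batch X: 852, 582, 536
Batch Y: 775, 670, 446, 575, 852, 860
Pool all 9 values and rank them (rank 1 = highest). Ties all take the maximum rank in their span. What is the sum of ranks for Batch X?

17

Sorted (descending): 860, 852, 852, 775, 670, 582, 575, 536, 446
The 2 values of 852 occupy positions 2–3 → each gets rank 3.
Batch X values → pooled ranks: 852→3, 582→6, 536→8
Rank sum = 3 + 6 + 8 = 17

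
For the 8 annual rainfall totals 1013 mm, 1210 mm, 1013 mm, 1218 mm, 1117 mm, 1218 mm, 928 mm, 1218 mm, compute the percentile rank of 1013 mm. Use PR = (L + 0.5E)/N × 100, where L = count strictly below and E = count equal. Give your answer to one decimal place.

N = 8.
Strictly below 1013: 1. Equal to 1013: 2.
PR = (1 + 0.5·2)/8 × 100 = 25.0

25.0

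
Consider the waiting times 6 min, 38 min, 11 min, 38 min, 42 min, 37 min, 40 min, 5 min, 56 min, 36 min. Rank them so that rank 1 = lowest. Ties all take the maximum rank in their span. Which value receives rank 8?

Sorted (ascending): 5, 6, 11, 36, 37, 38, 38, 40, 42, 56
The 2 values of 38 occupy positions 6–7 → each gets rank 7.
Rank 8 → value 40.

40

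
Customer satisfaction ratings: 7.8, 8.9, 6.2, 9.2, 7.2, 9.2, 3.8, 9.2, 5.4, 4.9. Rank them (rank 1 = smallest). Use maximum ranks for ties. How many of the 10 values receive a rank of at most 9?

7

Sorted (ascending): 3.8, 4.9, 5.4, 6.2, 7.2, 7.8, 8.9, 9.2, 9.2, 9.2
The 3 values of 9.2 occupy positions 8–10 → each gets rank 10.
Ranks ≤ 9: {1, 2, 3, 4, 5, 6, 7} → 7 values.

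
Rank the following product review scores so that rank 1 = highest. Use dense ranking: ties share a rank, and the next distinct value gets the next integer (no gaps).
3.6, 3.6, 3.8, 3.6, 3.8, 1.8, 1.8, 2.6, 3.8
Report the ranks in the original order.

Sorted (descending): 3.8, 3.8, 3.8, 3.6, 3.6, 3.6, 2.6, 1.8, 1.8
The 3 values of 3.8 share dense rank 1.
The 3 values of 3.6 share dense rank 2.
The 2 values of 1.8 share dense rank 4.
Remaining distinct values take the next consecutive integers.

2, 2, 1, 2, 1, 4, 4, 3, 1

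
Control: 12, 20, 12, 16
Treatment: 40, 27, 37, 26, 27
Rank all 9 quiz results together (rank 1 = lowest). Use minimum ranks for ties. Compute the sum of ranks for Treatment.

34

Sorted (ascending): 12, 12, 16, 20, 26, 27, 27, 37, 40
The 2 values of 12 occupy positions 1–2 → each gets rank 1.
The 2 values of 27 occupy positions 6–7 → each gets rank 6.
Treatment values → pooled ranks: 40→9, 27→6, 37→8, 26→5, 27→6
Rank sum = 9 + 6 + 8 + 5 + 6 = 34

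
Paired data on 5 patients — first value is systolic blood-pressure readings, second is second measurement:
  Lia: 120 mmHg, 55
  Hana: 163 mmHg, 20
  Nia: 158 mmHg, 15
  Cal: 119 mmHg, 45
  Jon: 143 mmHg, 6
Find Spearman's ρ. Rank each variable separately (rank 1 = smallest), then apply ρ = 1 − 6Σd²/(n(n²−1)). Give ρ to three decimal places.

-0.500

Ranks of variable 1: 2, 5, 4, 1, 3
Ranks of variable 2: 5, 3, 2, 4, 1
d = r₁ − r₂: -3, 2, 2, -3, 2
d²: 9, 4, 4, 9, 4; Σd² = 30
ρ = 1 − 6·30/(5·24) = 1 − 180/120 = -0.500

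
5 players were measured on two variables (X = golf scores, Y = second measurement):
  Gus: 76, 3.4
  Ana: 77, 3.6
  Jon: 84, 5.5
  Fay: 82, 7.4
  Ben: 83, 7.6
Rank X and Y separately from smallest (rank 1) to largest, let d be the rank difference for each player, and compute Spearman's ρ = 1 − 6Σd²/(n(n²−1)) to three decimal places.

Ranks of variable 1: 1, 2, 5, 3, 4
Ranks of variable 2: 1, 2, 3, 4, 5
d = r₁ − r₂: 0, 0, 2, -1, -1
d²: 0, 0, 4, 1, 1; Σd² = 6
ρ = 1 − 6·6/(5·24) = 1 − 36/120 = 0.700

0.700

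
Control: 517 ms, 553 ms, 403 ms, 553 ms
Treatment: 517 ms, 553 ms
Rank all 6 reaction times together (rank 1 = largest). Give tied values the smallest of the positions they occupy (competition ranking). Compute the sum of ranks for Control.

Sorted (descending): 553, 553, 553, 517, 517, 403
The 3 values of 553 occupy positions 1–3 → each gets rank 1.
The 2 values of 517 occupy positions 4–5 → each gets rank 4.
Control values → pooled ranks: 517→4, 553→1, 403→6, 553→1
Rank sum = 4 + 1 + 6 + 1 = 12

12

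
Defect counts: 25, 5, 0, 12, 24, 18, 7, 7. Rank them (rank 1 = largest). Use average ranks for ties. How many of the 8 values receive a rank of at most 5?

Sorted (descending): 25, 24, 18, 12, 7, 7, 5, 0
The 2 values of 7 occupy positions 5–6 → average rank (5+6)/2 = 5.5.
Ranks ≤ 5: {1, 2, 3, 4} → 4 values.

4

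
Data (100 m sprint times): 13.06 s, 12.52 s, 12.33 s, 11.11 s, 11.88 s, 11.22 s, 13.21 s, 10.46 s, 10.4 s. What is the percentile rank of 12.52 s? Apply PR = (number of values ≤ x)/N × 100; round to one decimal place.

N = 9.
Strictly below 12.52: 6. Equal to 12.52: 1.
PR = 7/9 × 100 = 77.8

77.8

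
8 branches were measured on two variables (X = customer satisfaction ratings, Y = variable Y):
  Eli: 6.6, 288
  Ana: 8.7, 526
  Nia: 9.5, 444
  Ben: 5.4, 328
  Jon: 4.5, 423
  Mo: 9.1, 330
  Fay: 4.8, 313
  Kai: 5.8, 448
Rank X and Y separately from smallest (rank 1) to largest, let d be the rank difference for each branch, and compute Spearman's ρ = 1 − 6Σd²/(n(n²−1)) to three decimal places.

Ranks of variable 1: 5, 6, 8, 3, 1, 7, 2, 4
Ranks of variable 2: 1, 8, 6, 3, 5, 4, 2, 7
d = r₁ − r₂: 4, -2, 2, 0, -4, 3, 0, -3
d²: 16, 4, 4, 0, 16, 9, 0, 9; Σd² = 58
ρ = 1 − 6·58/(8·63) = 1 − 348/504 = 0.310

0.310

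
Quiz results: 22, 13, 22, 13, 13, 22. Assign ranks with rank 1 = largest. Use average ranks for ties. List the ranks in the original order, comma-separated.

2, 5, 2, 5, 5, 2

Sorted (descending): 22, 22, 22, 13, 13, 13
The 3 values of 22 occupy positions 1–3 → average rank 2.
The 3 values of 13 occupy positions 4–6 → average rank 5.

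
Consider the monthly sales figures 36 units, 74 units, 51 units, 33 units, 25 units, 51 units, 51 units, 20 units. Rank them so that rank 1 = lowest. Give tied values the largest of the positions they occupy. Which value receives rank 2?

Sorted (ascending): 20, 25, 33, 36, 51, 51, 51, 74
The 3 values of 51 occupy positions 5–7 → each gets rank 7.
Rank 2 → value 25.

25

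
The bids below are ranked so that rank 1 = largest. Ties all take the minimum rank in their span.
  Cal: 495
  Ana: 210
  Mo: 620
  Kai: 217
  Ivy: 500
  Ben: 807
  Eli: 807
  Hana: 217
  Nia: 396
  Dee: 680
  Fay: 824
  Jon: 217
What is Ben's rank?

Sorted (descending): 824, 807, 807, 680, 620, 500, 495, 396, 217, 217, 217, 210
The 2 values of 807 occupy positions 2–3 → each gets rank 2.
The 3 values of 217 occupy positions 9–11 → each gets rank 9.
Ben has value 807 → rank 2.

2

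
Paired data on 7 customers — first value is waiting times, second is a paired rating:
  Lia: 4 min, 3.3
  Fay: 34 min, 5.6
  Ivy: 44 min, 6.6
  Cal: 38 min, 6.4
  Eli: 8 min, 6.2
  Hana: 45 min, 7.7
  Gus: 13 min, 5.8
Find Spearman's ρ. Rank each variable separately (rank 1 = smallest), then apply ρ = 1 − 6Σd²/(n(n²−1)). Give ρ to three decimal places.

Ranks of variable 1: 1, 4, 6, 5, 2, 7, 3
Ranks of variable 2: 1, 2, 6, 5, 4, 7, 3
d = r₁ − r₂: 0, 2, 0, 0, -2, 0, 0
d²: 0, 4, 0, 0, 4, 0, 0; Σd² = 8
ρ = 1 − 6·8/(7·48) = 1 − 48/336 = 0.857

0.857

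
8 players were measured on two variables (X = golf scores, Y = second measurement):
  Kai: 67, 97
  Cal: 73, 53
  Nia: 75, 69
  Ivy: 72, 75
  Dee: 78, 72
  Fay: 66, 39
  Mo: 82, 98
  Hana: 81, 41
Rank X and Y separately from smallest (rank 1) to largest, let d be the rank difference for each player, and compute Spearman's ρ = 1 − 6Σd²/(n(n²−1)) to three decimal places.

Ranks of variable 1: 2, 4, 5, 3, 6, 1, 8, 7
Ranks of variable 2: 7, 3, 4, 6, 5, 1, 8, 2
d = r₁ − r₂: -5, 1, 1, -3, 1, 0, 0, 5
d²: 25, 1, 1, 9, 1, 0, 0, 25; Σd² = 62
ρ = 1 − 6·62/(8·63) = 1 − 372/504 = 0.262

0.262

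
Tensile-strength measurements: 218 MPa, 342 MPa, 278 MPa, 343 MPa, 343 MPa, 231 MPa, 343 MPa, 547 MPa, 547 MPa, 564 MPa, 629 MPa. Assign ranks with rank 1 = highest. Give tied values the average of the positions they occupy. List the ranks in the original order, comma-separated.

11, 8, 9, 6, 6, 10, 6, 3.5, 3.5, 2, 1

Sorted (descending): 629, 564, 547, 547, 343, 343, 343, 342, 278, 231, 218
The 2 values of 547 occupy positions 3–4 → average rank (3+4)/2 = 3.5.
The 3 values of 343 occupy positions 5–7 → average rank 6.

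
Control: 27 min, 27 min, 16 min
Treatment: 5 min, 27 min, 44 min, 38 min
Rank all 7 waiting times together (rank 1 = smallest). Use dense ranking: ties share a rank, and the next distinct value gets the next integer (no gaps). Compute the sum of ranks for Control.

8

Sorted (ascending): 5, 16, 27, 27, 27, 38, 44
The 3 values of 27 share dense rank 3.
Remaining distinct values take the next consecutive integers.
Control values → pooled ranks: 27→3, 27→3, 16→2
Rank sum = 3 + 3 + 2 = 8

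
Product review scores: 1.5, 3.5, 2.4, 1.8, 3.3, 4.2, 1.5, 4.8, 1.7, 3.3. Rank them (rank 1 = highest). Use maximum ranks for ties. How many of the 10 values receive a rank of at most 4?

3

Sorted (descending): 4.8, 4.2, 3.5, 3.3, 3.3, 2.4, 1.8, 1.7, 1.5, 1.5
The 2 values of 3.3 occupy positions 4–5 → each gets rank 5.
The 2 values of 1.5 occupy positions 9–10 → each gets rank 10.
Ranks ≤ 4: {1, 2, 3} → 3 values.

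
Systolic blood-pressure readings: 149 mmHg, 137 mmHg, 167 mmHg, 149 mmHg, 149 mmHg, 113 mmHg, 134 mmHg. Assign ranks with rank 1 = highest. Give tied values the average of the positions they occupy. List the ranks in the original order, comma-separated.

Sorted (descending): 167, 149, 149, 149, 137, 134, 113
The 3 values of 149 occupy positions 2–4 → average rank 3.

3, 5, 1, 3, 3, 7, 6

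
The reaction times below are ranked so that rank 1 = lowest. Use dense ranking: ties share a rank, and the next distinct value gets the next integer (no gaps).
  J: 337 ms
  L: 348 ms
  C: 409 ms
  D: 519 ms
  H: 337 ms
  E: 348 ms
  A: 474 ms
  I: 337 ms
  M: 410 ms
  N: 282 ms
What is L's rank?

Sorted (ascending): 282, 337, 337, 337, 348, 348, 409, 410, 474, 519
The 3 values of 337 share dense rank 2.
The 2 values of 348 share dense rank 3.
Remaining distinct values take the next consecutive integers.
L has value 348 ms → rank 3.

3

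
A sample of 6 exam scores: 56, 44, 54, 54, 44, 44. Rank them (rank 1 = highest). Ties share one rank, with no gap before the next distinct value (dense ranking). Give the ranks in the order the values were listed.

Sorted (descending): 56, 54, 54, 44, 44, 44
The 2 values of 54 share dense rank 2.
The 3 values of 44 share dense rank 3.
Remaining distinct values take the next consecutive integers.

1, 3, 2, 2, 3, 3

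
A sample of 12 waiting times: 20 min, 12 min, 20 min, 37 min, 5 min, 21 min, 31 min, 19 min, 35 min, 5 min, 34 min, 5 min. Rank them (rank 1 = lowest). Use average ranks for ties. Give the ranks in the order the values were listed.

6.5, 4, 6.5, 12, 2, 8, 9, 5, 11, 2, 10, 2

Sorted (ascending): 5, 5, 5, 12, 19, 20, 20, 21, 31, 34, 35, 37
The 3 values of 5 occupy positions 1–3 → average rank 2.
The 2 values of 20 occupy positions 6–7 → average rank (6+7)/2 = 6.5.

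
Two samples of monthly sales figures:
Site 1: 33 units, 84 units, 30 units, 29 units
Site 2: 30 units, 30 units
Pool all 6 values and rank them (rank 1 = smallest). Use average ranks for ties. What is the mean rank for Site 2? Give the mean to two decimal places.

Sorted (ascending): 29, 30, 30, 30, 33, 84
The 3 values of 30 occupy positions 2–4 → average rank 3.
Site 2 values → pooled ranks: 30→3, 30→3
Mean rank = (3 + 3) / 2 = 3.00

3.00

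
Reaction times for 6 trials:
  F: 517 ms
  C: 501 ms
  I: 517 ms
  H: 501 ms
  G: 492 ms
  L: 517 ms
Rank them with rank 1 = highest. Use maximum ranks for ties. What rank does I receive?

Sorted (descending): 517, 517, 517, 501, 501, 492
The 3 values of 517 occupy positions 1–3 → each gets rank 3.
The 2 values of 501 occupy positions 4–5 → each gets rank 5.
I has value 517 ms → rank 3.

3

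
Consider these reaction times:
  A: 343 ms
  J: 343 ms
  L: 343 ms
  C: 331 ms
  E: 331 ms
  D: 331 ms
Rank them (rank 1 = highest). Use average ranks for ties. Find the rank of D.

Sorted (descending): 343, 343, 343, 331, 331, 331
The 3 values of 343 occupy positions 1–3 → average rank 2.
The 3 values of 331 occupy positions 4–6 → average rank 5.
D has value 331 ms → rank 5.

5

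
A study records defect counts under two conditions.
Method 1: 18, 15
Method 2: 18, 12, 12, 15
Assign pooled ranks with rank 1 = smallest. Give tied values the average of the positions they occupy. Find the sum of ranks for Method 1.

9

Sorted (ascending): 12, 12, 15, 15, 18, 18
The 2 values of 12 occupy positions 1–2 → average rank (1+2)/2 = 1.5.
The 2 values of 15 occupy positions 3–4 → average rank (3+4)/2 = 3.5.
The 2 values of 18 occupy positions 5–6 → average rank (5+6)/2 = 5.5.
Method 1 values → pooled ranks: 18→5.5, 15→3.5
Rank sum = 5.5 + 3.5 = 9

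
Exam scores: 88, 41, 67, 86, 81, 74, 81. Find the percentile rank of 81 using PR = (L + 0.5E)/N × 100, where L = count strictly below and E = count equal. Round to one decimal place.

N = 7.
Strictly below 81: 3. Equal to 81: 2.
PR = (3 + 0.5·2)/7 × 100 = 57.1

57.1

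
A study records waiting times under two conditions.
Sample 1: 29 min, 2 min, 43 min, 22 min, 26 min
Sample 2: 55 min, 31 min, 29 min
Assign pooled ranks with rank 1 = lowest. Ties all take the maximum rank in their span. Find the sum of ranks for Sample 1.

Sorted (ascending): 2, 22, 26, 29, 29, 31, 43, 55
The 2 values of 29 occupy positions 4–5 → each gets rank 5.
Sample 1 values → pooled ranks: 29→5, 2→1, 43→7, 22→2, 26→3
Rank sum = 5 + 1 + 7 + 2 + 3 = 18

18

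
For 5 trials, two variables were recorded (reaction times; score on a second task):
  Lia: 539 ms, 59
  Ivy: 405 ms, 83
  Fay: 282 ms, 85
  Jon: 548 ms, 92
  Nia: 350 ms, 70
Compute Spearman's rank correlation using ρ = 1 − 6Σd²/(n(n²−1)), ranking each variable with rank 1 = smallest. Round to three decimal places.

Ranks of variable 1: 4, 3, 1, 5, 2
Ranks of variable 2: 1, 3, 4, 5, 2
d = r₁ − r₂: 3, 0, -3, 0, 0
d²: 9, 0, 9, 0, 0; Σd² = 18
ρ = 1 − 6·18/(5·24) = 1 − 108/120 = 0.100

0.100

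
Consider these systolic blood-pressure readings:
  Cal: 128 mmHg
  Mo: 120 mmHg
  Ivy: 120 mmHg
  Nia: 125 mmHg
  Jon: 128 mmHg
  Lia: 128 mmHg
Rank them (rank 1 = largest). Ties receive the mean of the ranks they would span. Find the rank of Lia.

Sorted (descending): 128, 128, 128, 125, 120, 120
The 3 values of 128 occupy positions 1–3 → average rank 2.
The 2 values of 120 occupy positions 5–6 → average rank (5+6)/2 = 5.5.
Lia has value 128 mmHg → rank 2.

2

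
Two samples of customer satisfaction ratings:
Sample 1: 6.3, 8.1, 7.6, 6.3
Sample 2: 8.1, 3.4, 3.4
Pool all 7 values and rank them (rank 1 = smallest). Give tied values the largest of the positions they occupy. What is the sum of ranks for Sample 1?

20

Sorted (ascending): 3.4, 3.4, 6.3, 6.3, 7.6, 8.1, 8.1
The 2 values of 3.4 occupy positions 1–2 → each gets rank 2.
The 2 values of 6.3 occupy positions 3–4 → each gets rank 4.
The 2 values of 8.1 occupy positions 6–7 → each gets rank 7.
Sample 1 values → pooled ranks: 6.3→4, 8.1→7, 7.6→5, 6.3→4
Rank sum = 4 + 7 + 5 + 4 = 20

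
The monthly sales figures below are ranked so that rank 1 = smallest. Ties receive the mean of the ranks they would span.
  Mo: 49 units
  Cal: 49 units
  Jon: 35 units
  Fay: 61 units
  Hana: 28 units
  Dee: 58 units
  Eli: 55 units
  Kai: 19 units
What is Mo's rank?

Sorted (ascending): 19, 28, 35, 49, 49, 55, 58, 61
The 2 values of 49 occupy positions 4–5 → average rank (4+5)/2 = 4.5.
Mo has value 49 units → rank 4.5.

4.5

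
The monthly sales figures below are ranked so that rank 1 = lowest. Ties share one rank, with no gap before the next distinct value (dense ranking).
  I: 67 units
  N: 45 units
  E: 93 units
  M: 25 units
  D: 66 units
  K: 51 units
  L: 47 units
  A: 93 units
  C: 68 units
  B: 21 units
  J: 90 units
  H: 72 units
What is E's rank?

Sorted (ascending): 21, 25, 45, 47, 51, 66, 67, 68, 72, 90, 93, 93
The 2 values of 93 share dense rank 11.
Remaining distinct values take the next consecutive integers.
E has value 93 units → rank 11.

11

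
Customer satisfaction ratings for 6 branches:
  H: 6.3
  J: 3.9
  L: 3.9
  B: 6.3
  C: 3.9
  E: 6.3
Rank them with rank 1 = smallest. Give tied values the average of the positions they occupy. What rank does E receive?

5

Sorted (ascending): 3.9, 3.9, 3.9, 6.3, 6.3, 6.3
The 3 values of 3.9 occupy positions 1–3 → average rank 2.
The 3 values of 6.3 occupy positions 4–6 → average rank 5.
E has value 6.3 → rank 5.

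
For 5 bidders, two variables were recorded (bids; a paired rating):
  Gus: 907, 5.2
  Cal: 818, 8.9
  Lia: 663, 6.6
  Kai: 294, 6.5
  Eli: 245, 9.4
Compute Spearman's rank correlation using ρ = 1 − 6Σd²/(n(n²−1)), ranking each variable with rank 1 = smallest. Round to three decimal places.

-0.600

Ranks of variable 1: 5, 4, 3, 2, 1
Ranks of variable 2: 1, 4, 3, 2, 5
d = r₁ − r₂: 4, 0, 0, 0, -4
d²: 16, 0, 0, 0, 16; Σd² = 32
ρ = 1 − 6·32/(5·24) = 1 − 192/120 = -0.600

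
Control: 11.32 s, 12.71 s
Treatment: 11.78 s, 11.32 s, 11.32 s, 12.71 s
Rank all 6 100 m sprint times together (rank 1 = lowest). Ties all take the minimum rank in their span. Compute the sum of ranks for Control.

Sorted (ascending): 11.32, 11.32, 11.32, 11.78, 12.71, 12.71
The 3 values of 11.32 occupy positions 1–3 → each gets rank 1.
The 2 values of 12.71 occupy positions 5–6 → each gets rank 5.
Control values → pooled ranks: 11.32→1, 12.71→5
Rank sum = 1 + 5 = 6

6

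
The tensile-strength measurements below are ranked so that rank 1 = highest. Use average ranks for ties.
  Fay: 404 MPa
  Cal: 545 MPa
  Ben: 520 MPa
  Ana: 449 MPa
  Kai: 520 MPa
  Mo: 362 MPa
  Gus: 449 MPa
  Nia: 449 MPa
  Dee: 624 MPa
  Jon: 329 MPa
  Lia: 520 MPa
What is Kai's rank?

Sorted (descending): 624, 545, 520, 520, 520, 449, 449, 449, 404, 362, 329
The 3 values of 520 occupy positions 3–5 → average rank 4.
The 3 values of 449 occupy positions 6–8 → average rank 7.
Kai has value 520 MPa → rank 4.

4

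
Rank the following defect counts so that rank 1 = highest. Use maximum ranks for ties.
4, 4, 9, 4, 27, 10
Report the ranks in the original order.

6, 6, 3, 6, 1, 2

Sorted (descending): 27, 10, 9, 4, 4, 4
The 3 values of 4 occupy positions 4–6 → each gets rank 6.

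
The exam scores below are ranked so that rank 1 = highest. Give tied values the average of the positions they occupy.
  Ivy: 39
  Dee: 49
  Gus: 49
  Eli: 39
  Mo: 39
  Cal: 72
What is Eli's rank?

Sorted (descending): 72, 49, 49, 39, 39, 39
The 2 values of 49 occupy positions 2–3 → average rank (2+3)/2 = 2.5.
The 3 values of 39 occupy positions 4–6 → average rank 5.
Eli has value 39 → rank 5.

5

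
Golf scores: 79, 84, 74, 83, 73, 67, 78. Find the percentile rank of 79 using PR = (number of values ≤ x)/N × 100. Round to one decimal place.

71.4

N = 7.
Strictly below 79: 4. Equal to 79: 1.
PR = 5/7 × 100 = 71.4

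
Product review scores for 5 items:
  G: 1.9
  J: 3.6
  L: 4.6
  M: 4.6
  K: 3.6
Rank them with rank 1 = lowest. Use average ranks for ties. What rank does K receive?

Sorted (ascending): 1.9, 3.6, 3.6, 4.6, 4.6
The 2 values of 3.6 occupy positions 2–3 → average rank (2+3)/2 = 2.5.
The 2 values of 4.6 occupy positions 4–5 → average rank (4+5)/2 = 4.5.
K has value 3.6 → rank 2.5.

2.5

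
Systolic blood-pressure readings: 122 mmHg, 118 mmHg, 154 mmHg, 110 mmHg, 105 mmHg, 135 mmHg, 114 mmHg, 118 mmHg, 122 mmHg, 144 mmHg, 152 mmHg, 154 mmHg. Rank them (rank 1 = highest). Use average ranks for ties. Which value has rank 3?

152

Sorted (descending): 154, 154, 152, 144, 135, 122, 122, 118, 118, 114, 110, 105
The 2 values of 154 occupy positions 1–2 → average rank (1+2)/2 = 1.5.
The 2 values of 122 occupy positions 6–7 → average rank (6+7)/2 = 6.5.
The 2 values of 118 occupy positions 8–9 → average rank (8+9)/2 = 8.5.
Rank 3 → value 152.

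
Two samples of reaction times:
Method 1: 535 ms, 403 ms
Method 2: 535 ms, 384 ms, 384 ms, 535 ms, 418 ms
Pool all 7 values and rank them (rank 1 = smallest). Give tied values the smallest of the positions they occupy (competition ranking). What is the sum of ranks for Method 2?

16

Sorted (ascending): 384, 384, 403, 418, 535, 535, 535
The 2 values of 384 occupy positions 1–2 → each gets rank 1.
The 3 values of 535 occupy positions 5–7 → each gets rank 5.
Method 2 values → pooled ranks: 535→5, 384→1, 384→1, 535→5, 418→4
Rank sum = 5 + 1 + 1 + 5 + 4 = 16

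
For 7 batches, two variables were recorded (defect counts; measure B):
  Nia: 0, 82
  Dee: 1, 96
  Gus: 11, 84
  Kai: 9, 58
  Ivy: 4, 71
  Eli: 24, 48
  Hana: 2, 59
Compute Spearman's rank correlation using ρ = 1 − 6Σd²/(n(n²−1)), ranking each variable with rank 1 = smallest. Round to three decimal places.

-0.536

Ranks of variable 1: 1, 2, 6, 5, 4, 7, 3
Ranks of variable 2: 5, 7, 6, 2, 4, 1, 3
d = r₁ − r₂: -4, -5, 0, 3, 0, 6, 0
d²: 16, 25, 0, 9, 0, 36, 0; Σd² = 86
ρ = 1 − 6·86/(7·48) = 1 − 516/336 = -0.536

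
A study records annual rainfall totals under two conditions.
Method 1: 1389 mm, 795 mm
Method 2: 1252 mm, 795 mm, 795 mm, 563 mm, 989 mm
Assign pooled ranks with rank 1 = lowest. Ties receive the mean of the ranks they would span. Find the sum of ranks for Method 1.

10

Sorted (ascending): 563, 795, 795, 795, 989, 1252, 1389
The 3 values of 795 occupy positions 2–4 → average rank 3.
Method 1 values → pooled ranks: 1389→7, 795→3
Rank sum = 7 + 3 = 10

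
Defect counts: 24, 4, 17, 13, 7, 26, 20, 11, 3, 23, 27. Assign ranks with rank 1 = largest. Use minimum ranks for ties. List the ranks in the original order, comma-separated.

Sorted (descending): 27, 26, 24, 23, 20, 17, 13, 11, 7, 4, 3
No ties — each value takes its position as its rank.

3, 10, 6, 7, 9, 2, 5, 8, 11, 4, 1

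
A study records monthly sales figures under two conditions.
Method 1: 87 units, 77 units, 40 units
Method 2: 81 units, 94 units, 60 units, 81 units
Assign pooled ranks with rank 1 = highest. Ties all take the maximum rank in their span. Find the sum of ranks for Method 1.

Sorted (descending): 94, 87, 81, 81, 77, 60, 40
The 2 values of 81 occupy positions 3–4 → each gets rank 4.
Method 1 values → pooled ranks: 87→2, 77→5, 40→7
Rank sum = 2 + 5 + 7 = 14

14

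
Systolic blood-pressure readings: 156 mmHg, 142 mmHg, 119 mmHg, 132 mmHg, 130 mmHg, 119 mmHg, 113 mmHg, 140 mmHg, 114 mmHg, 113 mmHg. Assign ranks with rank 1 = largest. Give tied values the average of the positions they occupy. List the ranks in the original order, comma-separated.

1, 2, 6.5, 4, 5, 6.5, 9.5, 3, 8, 9.5

Sorted (descending): 156, 142, 140, 132, 130, 119, 119, 114, 113, 113
The 2 values of 119 occupy positions 6–7 → average rank (6+7)/2 = 6.5.
The 2 values of 113 occupy positions 9–10 → average rank (9+10)/2 = 9.5.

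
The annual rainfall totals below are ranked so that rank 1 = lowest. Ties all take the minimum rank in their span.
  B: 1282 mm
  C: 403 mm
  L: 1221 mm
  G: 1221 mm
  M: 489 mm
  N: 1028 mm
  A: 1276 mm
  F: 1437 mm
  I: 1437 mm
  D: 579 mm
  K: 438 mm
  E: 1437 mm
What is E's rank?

10

Sorted (ascending): 403, 438, 489, 579, 1028, 1221, 1221, 1276, 1282, 1437, 1437, 1437
The 2 values of 1221 occupy positions 6–7 → each gets rank 6.
The 3 values of 1437 occupy positions 10–12 → each gets rank 10.
E has value 1437 mm → rank 10.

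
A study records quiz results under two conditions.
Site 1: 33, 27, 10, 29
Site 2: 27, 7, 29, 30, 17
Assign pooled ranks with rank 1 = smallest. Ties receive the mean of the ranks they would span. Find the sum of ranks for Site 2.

Sorted (ascending): 7, 10, 17, 27, 27, 29, 29, 30, 33
The 2 values of 27 occupy positions 4–5 → average rank (4+5)/2 = 4.5.
The 2 values of 29 occupy positions 6–7 → average rank (6+7)/2 = 6.5.
Site 2 values → pooled ranks: 27→4.5, 7→1, 29→6.5, 30→8, 17→3
Rank sum = 4.5 + 1 + 6.5 + 8 + 3 = 23

23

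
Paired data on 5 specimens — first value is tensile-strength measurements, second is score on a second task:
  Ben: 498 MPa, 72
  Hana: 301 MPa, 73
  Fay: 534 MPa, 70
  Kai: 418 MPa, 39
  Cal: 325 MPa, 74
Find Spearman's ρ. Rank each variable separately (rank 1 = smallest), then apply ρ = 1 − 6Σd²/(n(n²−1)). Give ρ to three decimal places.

-0.600

Ranks of variable 1: 4, 1, 5, 3, 2
Ranks of variable 2: 3, 4, 2, 1, 5
d = r₁ − r₂: 1, -3, 3, 2, -3
d²: 1, 9, 9, 4, 9; Σd² = 32
ρ = 1 − 6·32/(5·24) = 1 − 192/120 = -0.600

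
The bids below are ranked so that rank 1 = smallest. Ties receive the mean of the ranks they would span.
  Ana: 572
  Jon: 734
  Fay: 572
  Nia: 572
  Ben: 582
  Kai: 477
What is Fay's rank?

Sorted (ascending): 477, 572, 572, 572, 582, 734
The 3 values of 572 occupy positions 2–4 → average rank 3.
Fay has value 572 → rank 3.

3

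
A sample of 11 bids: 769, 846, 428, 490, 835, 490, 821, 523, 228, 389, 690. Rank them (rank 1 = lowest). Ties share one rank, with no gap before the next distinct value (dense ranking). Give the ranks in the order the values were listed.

Sorted (ascending): 228, 389, 428, 490, 490, 523, 690, 769, 821, 835, 846
The 2 values of 490 share dense rank 4.
Remaining distinct values take the next consecutive integers.

7, 10, 3, 4, 9, 4, 8, 5, 1, 2, 6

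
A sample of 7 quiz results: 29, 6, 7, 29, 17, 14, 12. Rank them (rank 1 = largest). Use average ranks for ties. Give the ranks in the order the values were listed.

1.5, 7, 6, 1.5, 3, 4, 5

Sorted (descending): 29, 29, 17, 14, 12, 7, 6
The 2 values of 29 occupy positions 1–2 → average rank (1+2)/2 = 1.5.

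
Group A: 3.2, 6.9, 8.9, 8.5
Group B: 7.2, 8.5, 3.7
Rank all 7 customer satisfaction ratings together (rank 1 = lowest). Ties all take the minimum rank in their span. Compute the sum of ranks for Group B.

Sorted (ascending): 3.2, 3.7, 6.9, 7.2, 8.5, 8.5, 8.9
The 2 values of 8.5 occupy positions 5–6 → each gets rank 5.
Group B values → pooled ranks: 7.2→4, 8.5→5, 3.7→2
Rank sum = 4 + 5 + 2 = 11

11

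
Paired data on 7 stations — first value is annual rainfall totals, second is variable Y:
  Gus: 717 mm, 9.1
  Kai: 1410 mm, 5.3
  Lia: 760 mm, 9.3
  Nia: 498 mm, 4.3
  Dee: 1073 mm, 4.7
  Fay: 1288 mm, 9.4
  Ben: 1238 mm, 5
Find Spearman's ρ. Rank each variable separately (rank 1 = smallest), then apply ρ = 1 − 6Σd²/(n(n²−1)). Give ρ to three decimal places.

0.357

Ranks of variable 1: 2, 7, 3, 1, 4, 6, 5
Ranks of variable 2: 5, 4, 6, 1, 2, 7, 3
d = r₁ − r₂: -3, 3, -3, 0, 2, -1, 2
d²: 9, 9, 9, 0, 4, 1, 4; Σd² = 36
ρ = 1 − 6·36/(7·48) = 1 − 216/336 = 0.357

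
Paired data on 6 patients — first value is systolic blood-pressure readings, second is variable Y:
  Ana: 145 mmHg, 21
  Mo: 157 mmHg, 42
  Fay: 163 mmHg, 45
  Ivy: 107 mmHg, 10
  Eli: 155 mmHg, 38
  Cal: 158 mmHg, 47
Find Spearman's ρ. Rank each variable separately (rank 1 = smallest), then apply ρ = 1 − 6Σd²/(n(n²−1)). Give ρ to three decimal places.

Ranks of variable 1: 2, 4, 6, 1, 3, 5
Ranks of variable 2: 2, 4, 5, 1, 3, 6
d = r₁ − r₂: 0, 0, 1, 0, 0, -1
d²: 0, 0, 1, 0, 0, 1; Σd² = 2
ρ = 1 − 6·2/(6·35) = 1 − 12/210 = 0.943

0.943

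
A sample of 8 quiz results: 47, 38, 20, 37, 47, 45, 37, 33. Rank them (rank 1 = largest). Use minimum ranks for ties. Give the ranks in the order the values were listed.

Sorted (descending): 47, 47, 45, 38, 37, 37, 33, 20
The 2 values of 47 occupy positions 1–2 → each gets rank 1.
The 2 values of 37 occupy positions 5–6 → each gets rank 5.

1, 4, 8, 5, 1, 3, 5, 7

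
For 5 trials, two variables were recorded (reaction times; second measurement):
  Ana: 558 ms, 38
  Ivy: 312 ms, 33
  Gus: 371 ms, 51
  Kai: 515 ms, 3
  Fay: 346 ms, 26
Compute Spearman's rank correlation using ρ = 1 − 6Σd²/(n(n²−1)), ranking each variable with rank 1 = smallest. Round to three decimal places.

0.100

Ranks of variable 1: 5, 1, 3, 4, 2
Ranks of variable 2: 4, 3, 5, 1, 2
d = r₁ − r₂: 1, -2, -2, 3, 0
d²: 1, 4, 4, 9, 0; Σd² = 18
ρ = 1 − 6·18/(5·24) = 1 − 108/120 = 0.100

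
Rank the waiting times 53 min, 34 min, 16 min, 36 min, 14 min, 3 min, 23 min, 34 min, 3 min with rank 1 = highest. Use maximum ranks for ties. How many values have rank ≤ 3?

Sorted (descending): 53, 36, 34, 34, 23, 16, 14, 3, 3
The 2 values of 34 occupy positions 3–4 → each gets rank 4.
The 2 values of 3 occupy positions 8–9 → each gets rank 9.
Ranks ≤ 3: {1, 2} → 2 values.

2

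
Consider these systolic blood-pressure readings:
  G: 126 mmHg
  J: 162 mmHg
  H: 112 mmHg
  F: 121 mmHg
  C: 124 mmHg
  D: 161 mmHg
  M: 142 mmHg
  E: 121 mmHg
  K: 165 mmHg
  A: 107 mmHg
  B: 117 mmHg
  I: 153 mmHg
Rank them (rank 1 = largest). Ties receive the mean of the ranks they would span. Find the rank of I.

4

Sorted (descending): 165, 162, 161, 153, 142, 126, 124, 121, 121, 117, 112, 107
The 2 values of 121 occupy positions 8–9 → average rank (8+9)/2 = 8.5.
I has value 153 mmHg → rank 4.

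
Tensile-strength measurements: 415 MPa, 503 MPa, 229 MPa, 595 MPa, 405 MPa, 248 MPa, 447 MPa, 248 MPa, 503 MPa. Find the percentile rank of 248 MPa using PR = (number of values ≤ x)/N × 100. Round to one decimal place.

33.3

N = 9.
Strictly below 248: 1. Equal to 248: 2.
PR = 3/9 × 100 = 33.3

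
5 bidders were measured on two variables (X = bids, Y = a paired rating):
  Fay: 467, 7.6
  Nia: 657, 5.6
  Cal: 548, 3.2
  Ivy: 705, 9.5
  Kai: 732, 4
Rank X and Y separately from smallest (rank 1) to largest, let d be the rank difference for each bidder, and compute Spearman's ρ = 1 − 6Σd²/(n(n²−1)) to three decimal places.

0.000

Ranks of variable 1: 1, 3, 2, 4, 5
Ranks of variable 2: 4, 3, 1, 5, 2
d = r₁ − r₂: -3, 0, 1, -1, 3
d²: 9, 0, 1, 1, 9; Σd² = 20
ρ = 1 − 6·20/(5·24) = 1 − 120/120 = 0.000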